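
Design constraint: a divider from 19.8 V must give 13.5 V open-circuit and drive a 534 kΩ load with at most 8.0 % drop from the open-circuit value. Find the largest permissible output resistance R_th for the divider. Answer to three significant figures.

Loading drop = R_th/(R_th + R_L) ≤ 0.0800, so R_th ≤ R_L · ε/(1−ε) = 534 kΩ × 0.0800/0.9200 = 46.4 kΩ.

R_th ≤ 46.4 kΩ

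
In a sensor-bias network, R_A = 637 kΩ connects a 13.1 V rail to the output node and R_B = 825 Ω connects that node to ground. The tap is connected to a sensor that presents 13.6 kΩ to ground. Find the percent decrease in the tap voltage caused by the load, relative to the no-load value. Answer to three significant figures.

5.71 %

The divider's output (Thévenin) resistance is R_A‖R_B = 823.9 Ω.
Fractional drop under load = R_th/(R_th + R_L) = 823.9 / (823.9 + 13600) = 0.05712.
So the output falls by 5.71 %.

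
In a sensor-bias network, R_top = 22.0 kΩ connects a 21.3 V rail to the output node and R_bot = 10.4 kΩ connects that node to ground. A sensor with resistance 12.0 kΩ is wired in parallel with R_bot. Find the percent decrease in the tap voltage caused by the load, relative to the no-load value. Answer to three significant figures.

The divider's output (Thévenin) resistance is R_top‖R_bot = 7.062 kΩ.
Fractional drop under load = R_th/(R_th + R_L) = 7.062 / (7.062 + 12.0) = 0.3705.
So the output falls by 37.0 %.

37.0 %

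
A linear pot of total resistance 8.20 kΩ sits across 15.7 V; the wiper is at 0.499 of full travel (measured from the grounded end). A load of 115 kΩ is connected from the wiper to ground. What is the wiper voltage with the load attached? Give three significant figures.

The wiper splits the pot into (1−α)R = 4.108 kΩ above and αR = 4.092 kΩ below.
Lower section ‖ load = 3.951 kΩ.
V_wiper = 15.7 × 3.951/(4.108 + 3.951) = 7.70 V.

V ≈ 7.70 V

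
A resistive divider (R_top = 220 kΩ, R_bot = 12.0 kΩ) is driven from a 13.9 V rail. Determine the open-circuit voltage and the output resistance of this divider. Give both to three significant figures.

V_th is the open-circuit tap voltage: 13.9 × 12.0/(220 + 12.0) = 0.719 V.
With the supply zeroed, R_top and R_bot appear in parallel from the tap: R_th = R_top‖R_bot = (220 × 12.0)/232.0 = 11.4 kΩ.

V_th = 0.719 V, R_th = 11.4 kΩ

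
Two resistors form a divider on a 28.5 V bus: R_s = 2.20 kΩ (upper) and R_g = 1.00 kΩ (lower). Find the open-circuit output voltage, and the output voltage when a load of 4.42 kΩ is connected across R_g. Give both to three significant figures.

Open-circuit: V = 28.5 × 1.00/(2.20 + 1.00) = 8.91 V.
With the load, R_g becomes R_g‖R_L = 0.8155 kΩ, so V = 28.5 × 0.8155/3.015 = 7.71 V.

Unloaded: 8.91 V; loaded: 7.71 V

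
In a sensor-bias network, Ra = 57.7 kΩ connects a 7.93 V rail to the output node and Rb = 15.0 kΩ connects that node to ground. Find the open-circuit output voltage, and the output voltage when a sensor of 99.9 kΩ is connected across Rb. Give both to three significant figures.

Unloaded: 1.64 V; loaded: 1.46 V

Open-circuit: V = 7.93 × 15.0/(57.7 + 15.0) = 1.64 V.
With the load, Rb becomes Rb‖R_L = 13.04 kΩ, so V = 7.93 × 13.04/70.74 = 1.46 V.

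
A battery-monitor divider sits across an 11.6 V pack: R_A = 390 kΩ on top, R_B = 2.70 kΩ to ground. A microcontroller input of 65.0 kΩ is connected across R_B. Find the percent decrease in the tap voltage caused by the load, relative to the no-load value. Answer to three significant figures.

3.96 %

The divider's output (Thévenin) resistance is R_A‖R_B = 2.681 kΩ.
Fractional drop under load = R_th/(R_th + R_L) = 2.681 / (2.681 + 65.0) = 0.03962.
So the output falls by 3.96 %.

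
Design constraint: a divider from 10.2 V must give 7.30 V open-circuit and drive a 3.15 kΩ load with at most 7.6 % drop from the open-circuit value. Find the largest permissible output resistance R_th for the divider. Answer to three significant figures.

R_th ≤ 259 Ω

Loading drop = R_th/(R_th + R_L) ≤ 0.0760, so R_th ≤ R_L · ε/(1−ε) = 3.15 kΩ × 0.0760/0.9240 = 259 Ω.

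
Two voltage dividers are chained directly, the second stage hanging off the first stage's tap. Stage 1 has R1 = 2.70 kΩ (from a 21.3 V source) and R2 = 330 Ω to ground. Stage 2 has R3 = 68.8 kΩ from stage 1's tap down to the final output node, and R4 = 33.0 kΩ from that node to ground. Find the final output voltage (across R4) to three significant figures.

V_out ≈ 0.750 V

Stage 2 presents R3+R4 = 101800 Ω as a load on stage 1's tap.
Stage 1's lower leg becomes R2‖(R3+R4) = 328.9 Ω, so V_mid = 21.3 × 328.9/3029 = 2.313 V.
Stage 2 is itself unloaded: V_out = V_mid × R4/(R3+R4) = 2.313 × 33000/101800 = 0.750 V.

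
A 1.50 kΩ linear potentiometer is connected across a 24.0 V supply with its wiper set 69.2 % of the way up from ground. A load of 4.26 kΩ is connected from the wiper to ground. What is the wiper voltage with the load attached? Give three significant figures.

V ≈ 15.4 V

The wiper splits the pot into (1−α)R = 462.0 Ω above and αR = 1038 Ω below.
Lower section ‖ load = 834.6 Ω.
V_wiper = 24.0 × 834.6/(462.0 + 834.6) = 15.4 V.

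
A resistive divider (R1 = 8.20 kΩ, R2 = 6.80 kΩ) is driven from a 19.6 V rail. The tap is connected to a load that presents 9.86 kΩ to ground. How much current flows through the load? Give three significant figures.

I_L ≈ 0.654 mA

R2‖R_L = 4.024 kΩ; V_out = 19.6 × 4.024/12.22 = 6.453 V.
I_L = V_out / R_L = 6.453 / 9.86 kΩ = 0.654 mA.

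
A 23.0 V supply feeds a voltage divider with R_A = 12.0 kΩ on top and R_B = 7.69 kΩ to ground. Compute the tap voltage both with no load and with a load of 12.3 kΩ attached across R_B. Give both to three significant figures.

Unloaded: 8.98 V; loaded: 6.50 V

Open-circuit: V = 23.0 × 7.69/(12.0 + 7.69) = 8.98 V.
With the load, R_B becomes R_B‖R_L = 4.732 kΩ, so V = 23.0 × 4.732/16.73 = 6.50 V.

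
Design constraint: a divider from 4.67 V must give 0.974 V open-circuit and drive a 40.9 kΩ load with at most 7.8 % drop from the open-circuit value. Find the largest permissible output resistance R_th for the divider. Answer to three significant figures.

Loading drop = R_th/(R_th + R_L) ≤ 0.0780, so R_th ≤ R_L · ε/(1−ε) = 40.9 kΩ × 0.0780/0.9220 = 3.46 kΩ.
(Any R1, R2 with R2/(R1+R2) = 0.209 and R1‖R2 ≤ 3.46 kΩ will meet the spec.)

R_th ≤ 3.46 kΩ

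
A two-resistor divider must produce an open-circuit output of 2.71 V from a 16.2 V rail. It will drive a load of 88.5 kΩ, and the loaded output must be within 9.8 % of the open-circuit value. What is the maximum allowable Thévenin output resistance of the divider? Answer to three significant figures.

Loading drop = R_th/(R_th + R_L) ≤ 0.0980, so R_th ≤ R_L · ε/(1−ε) = 88.5 kΩ × 0.0980/0.9020 = 9.62 kΩ.
(Any R1, R2 with R2/(R1+R2) = 0.167 and R1‖R2 ≤ 9.62 kΩ will meet the spec.)

R_th ≤ 9.62 kΩ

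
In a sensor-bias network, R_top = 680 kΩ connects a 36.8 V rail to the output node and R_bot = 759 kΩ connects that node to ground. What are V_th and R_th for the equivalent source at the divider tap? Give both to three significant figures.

V_th = 19.4 V, R_th = 359 kΩ

V_th is the open-circuit tap voltage: 36.8 × 759/(680 + 759) = 19.4 V.
With the supply zeroed, R_top and R_bot appear in parallel from the tap: R_th = R_top‖R_bot = (680 × 759)/1439 = 359 kΩ.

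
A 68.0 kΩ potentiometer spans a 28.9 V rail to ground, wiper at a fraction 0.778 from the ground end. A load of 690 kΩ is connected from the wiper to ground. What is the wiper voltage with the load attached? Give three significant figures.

The wiper splits the pot into (1−α)R = 15.10 kΩ above and αR = 52.90 kΩ below.
Lower section ‖ load = 49.14 kΩ.
V_wiper = 28.9 × 49.14/(15.10 + 49.14) = 22.1 V.

V ≈ 22.1 V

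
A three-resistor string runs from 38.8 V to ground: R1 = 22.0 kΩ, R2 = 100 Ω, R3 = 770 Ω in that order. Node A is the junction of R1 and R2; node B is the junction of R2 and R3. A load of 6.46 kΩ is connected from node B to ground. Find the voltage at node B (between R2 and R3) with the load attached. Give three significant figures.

V ≈ 1.17 V

At node B, R3 is in parallel with the load: R3‖R_L = 688.0 Ω.
Below node A the resistance is R2 + (R3‖R_L) = 788.0 Ω, so V_A = 38.8 × 788.0/22790 = 1.342 V.
Then V_B = V_A × (R3‖R_L)/(R2 + R3‖R_L) = 1.342 × 688.0/788.0 = 1.17 V.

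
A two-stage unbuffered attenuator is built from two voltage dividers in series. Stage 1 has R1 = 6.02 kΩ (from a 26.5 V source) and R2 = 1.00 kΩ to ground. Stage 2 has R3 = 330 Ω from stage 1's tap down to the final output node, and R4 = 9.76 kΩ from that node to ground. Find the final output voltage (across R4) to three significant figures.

V_out ≈ 3.37 V

Stage 2 presents R3+R4 = 10090 Ω as a load on stage 1's tap.
Stage 1's lower leg becomes R2‖(R3+R4) = 909.8 Ω, so V_mid = 26.5 × 909.8/6930 = 3.479 V.
Stage 2 is itself unloaded: V_out = V_mid × R4/(R3+R4) = 3.479 × 9760/10090 = 3.37 V.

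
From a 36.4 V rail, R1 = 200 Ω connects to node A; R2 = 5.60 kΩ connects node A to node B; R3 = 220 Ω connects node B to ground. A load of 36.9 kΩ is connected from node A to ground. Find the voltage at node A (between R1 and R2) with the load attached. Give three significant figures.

Below node A the series string R2+R3 = 5820 Ω sits in parallel with the 36900 Ω load: 5027 Ω.
V_A = 36.4 × 5027/(200 + 5027) = 35.0 V.

V ≈ 35.0 V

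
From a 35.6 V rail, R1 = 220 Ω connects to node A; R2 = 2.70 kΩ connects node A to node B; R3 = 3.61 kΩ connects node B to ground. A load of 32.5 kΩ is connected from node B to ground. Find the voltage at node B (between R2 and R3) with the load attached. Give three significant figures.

At node B, R3 is in parallel with the load: R3‖R_L = 3249 Ω.
Below node A the resistance is R2 + (R3‖R_L) = 5949 Ω, so V_A = 35.6 × 5949/6169 = 34.33 V.
Then V_B = V_A × (R3‖R_L)/(R2 + R3‖R_L) = 34.33 × 3249/5949 = 18.7 V.

V ≈ 18.7 V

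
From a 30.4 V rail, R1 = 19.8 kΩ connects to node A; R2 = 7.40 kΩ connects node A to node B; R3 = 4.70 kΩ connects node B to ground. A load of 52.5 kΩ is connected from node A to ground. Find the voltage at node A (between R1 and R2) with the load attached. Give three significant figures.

Below node A the series string R2+R3 = 12.10 kΩ sits in parallel with the 52.5 kΩ load: 9.834 kΩ.
V_A = 30.4 × 9.834/(19.8 + 9.834) = 10.1 V.

V ≈ 10.1 V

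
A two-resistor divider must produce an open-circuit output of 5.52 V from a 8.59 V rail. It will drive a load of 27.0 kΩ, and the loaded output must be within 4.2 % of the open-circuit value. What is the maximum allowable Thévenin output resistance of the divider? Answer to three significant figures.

R_th ≤ 1.18 kΩ

Loading drop = R_th/(R_th + R_L) ≤ 0.0420, so R_th ≤ R_L · ε/(1−ε) = 27.0 kΩ × 0.0420/0.9580 = 1.18 kΩ.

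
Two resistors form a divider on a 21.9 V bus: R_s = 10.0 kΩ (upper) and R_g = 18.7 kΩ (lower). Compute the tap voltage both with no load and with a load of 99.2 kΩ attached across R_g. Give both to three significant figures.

Unloaded: 14.3 V; loaded: 13.4 V

Open-circuit: V = 21.9 × 18.7/(10.0 + 18.7) = 14.3 V.
With the load, R_g becomes R_g‖R_L = 15.73 kΩ, so V = 21.9 × 15.73/25.73 = 13.4 V.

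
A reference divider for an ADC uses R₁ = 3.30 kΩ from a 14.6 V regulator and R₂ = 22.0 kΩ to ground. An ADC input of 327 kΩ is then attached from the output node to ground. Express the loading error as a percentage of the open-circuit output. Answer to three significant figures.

0.870 %

The divider's output (Thévenin) resistance is R₁‖R₂ = 2.870 kΩ.
Fractional drop under load = R_th/(R_th + R_L) = 2.870 / (2.870 + 327) = 0.008699.
So the output falls by 0.870 %.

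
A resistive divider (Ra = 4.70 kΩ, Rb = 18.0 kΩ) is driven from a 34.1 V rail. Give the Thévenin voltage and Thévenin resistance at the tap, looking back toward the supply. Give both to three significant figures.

V_th is the open-circuit tap voltage: 34.1 × 18.0/(4.70 + 18.0) = 27.0 V.
With the supply zeroed, Ra and Rb appear in parallel from the tap: R_th = Ra‖Rb = (4.70 × 18.0)/22.70 = 3.73 kΩ.

V_th = 27.0 V, R_th = 3.73 kΩ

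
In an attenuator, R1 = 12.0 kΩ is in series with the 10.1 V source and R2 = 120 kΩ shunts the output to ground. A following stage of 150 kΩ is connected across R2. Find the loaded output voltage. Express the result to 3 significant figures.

V_out ≈ 8.56 V

The load sits in parallel with R2: R2‖R_L = (120 × 150) / (120 + 150) = 66.67 kΩ.
V_out = 10.1 × 66.67 / (12.0 + 66.67) = 10.1 × 66.67/78.67 = 8.56 V.
(Unloaded it would have been 9.18 V.)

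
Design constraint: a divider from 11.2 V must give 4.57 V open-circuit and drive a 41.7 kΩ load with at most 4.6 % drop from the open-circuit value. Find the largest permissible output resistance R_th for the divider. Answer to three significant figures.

R_th ≤ 2.01 kΩ

Loading drop = R_th/(R_th + R_L) ≤ 0.0460, so R_th ≤ R_L · ε/(1−ε) = 41.7 kΩ × 0.0460/0.9540 = 2.01 kΩ.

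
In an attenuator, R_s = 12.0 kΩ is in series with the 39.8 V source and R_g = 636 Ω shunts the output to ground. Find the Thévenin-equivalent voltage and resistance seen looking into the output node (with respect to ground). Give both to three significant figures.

V_th = 2.00 V, R_th = 604 Ω

V_th is the open-circuit tap voltage: 39.8 × 636/(12000 + 636) = 2.00 V.
With the supply zeroed, R_s and R_g appear in parallel from the tap: R_th = R_s‖R_g = (12000 × 636)/12640 = 604 Ω.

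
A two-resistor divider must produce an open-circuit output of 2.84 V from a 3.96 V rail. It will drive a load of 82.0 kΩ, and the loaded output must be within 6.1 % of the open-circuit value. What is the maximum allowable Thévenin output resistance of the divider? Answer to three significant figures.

Loading drop = R_th/(R_th + R_L) ≤ 0.0610, so R_th ≤ R_L · ε/(1−ε) = 82.0 kΩ × 0.0610/0.9390 = 5.33 kΩ.
(Any R1, R2 with R2/(R1+R2) = 0.717 and R1‖R2 ≤ 5.33 kΩ will meet the spec.)

R_th ≤ 5.33 kΩ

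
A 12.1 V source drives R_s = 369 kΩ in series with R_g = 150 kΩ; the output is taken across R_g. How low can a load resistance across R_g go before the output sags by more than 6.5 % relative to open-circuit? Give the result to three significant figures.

R_L(min) ≈ 1.53 MΩ

Output resistance R_th = R_s‖R_g = (369 × 150)/519.0 = 106.6 kΩ.
The fractional drop is R_th/(R_th + R_L); requiring this ≤ 0.0650 gives R_L ≥ R_th(1/0.0650 − 1) = 106.6 × 14.38 = 1.53 MΩ.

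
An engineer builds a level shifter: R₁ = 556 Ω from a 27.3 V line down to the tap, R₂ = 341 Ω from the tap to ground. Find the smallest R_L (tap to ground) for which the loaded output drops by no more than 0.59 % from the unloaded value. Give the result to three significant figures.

R_L(min) ≈ 35.6 kΩ

Output resistance R_th = R₁‖R₂ = (556 × 341)/897.0 = 211.4 Ω.
The fractional drop is R_th/(R_th + R_L); requiring this ≤ 0.00590 gives R_L ≥ R_th(1/0.00590 − 1) = 211.4 × 168.5 = 35.6 kΩ.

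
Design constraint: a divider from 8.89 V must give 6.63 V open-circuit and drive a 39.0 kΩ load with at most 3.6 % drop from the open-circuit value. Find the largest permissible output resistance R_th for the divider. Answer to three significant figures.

Loading drop = R_th/(R_th + R_L) ≤ 0.0360, so R_th ≤ R_L · ε/(1−ε) = 39.0 kΩ × 0.0360/0.9640 = 1.46 kΩ.
(Any R1, R2 with R2/(R1+R2) = 0.746 and R1‖R2 ≤ 1.46 kΩ will meet the spec.)

R_th ≤ 1.46 kΩ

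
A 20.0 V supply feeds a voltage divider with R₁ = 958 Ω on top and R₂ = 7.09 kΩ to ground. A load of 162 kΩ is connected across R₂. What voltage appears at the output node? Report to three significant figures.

The load sits in parallel with R₂: R₂‖R_L = (7090 × 162000) / (7090 + 162000) = 6793 Ω.
V_out = 20.0 × 6793 / (958 + 6793) = 20.0 × 6793/7751 = 17.5 V.
(Unloaded it would have been 17.6 V.)

V_out ≈ 17.5 V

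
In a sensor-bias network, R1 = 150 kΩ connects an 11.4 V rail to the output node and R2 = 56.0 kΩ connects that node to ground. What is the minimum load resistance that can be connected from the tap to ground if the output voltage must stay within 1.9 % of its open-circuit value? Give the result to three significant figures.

R_L(min) ≈ 2.11 MΩ

Output resistance R_th = R1‖R2 = (150 × 56.0)/206.0 = 40.78 kΩ.
The fractional drop is R_th/(R_th + R_L); requiring this ≤ 0.0190 gives R_L ≥ R_th(1/0.0190 − 1) = 40.78 × 51.63 = 2.11 MΩ.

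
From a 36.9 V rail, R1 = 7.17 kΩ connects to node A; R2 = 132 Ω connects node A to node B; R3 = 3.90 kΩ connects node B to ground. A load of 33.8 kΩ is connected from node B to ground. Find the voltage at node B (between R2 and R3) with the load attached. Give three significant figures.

At node B, R3 is in parallel with the load: R3‖R_L = 3497 Ω.
Below node A the resistance is R2 + (R3‖R_L) = 3629 Ω, so V_A = 36.9 × 3629/10800 = 12.40 V.
Then V_B = V_A × (R3‖R_L)/(R2 + R3‖R_L) = 12.40 × 3497/3629 = 11.9 V.

V ≈ 11.9 V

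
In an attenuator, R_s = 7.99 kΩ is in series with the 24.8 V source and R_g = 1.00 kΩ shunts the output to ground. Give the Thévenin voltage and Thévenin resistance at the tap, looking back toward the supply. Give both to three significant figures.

V_th = 2.76 V, R_th = 889 Ω

V_th is the open-circuit tap voltage: 24.8 × 1.00/(7.99 + 1.00) = 2.76 V.
With the supply zeroed, R_s and R_g appear in parallel from the tap: R_th = R_s‖R_g = (7.99 × 1.00)/8.990 = 889 Ω.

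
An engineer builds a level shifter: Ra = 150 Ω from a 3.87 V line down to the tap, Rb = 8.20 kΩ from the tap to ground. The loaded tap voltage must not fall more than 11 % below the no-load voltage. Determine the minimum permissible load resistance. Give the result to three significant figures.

Output resistance R_th = Ra‖Rb = (150 × 8200)/8350 = 147.3 Ω.
The fractional drop is R_th/(R_th + R_L); requiring this ≤ 0.110 gives R_L ≥ R_th(1/0.110 − 1) = 147.3 × 8.091 = 1.19 kΩ.

R_L(min) ≈ 1.19 kΩ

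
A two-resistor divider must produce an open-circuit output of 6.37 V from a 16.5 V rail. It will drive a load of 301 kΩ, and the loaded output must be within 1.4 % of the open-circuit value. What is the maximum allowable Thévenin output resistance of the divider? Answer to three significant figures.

R_th ≤ 4.27 kΩ

Loading drop = R_th/(R_th + R_L) ≤ 0.0140, so R_th ≤ R_L · ε/(1−ε) = 301 kΩ × 0.0140/0.9860 = 4.27 kΩ.
(Any R1, R2 with R2/(R1+R2) = 0.386 and R1‖R2 ≤ 4.27 kΩ will meet the spec.)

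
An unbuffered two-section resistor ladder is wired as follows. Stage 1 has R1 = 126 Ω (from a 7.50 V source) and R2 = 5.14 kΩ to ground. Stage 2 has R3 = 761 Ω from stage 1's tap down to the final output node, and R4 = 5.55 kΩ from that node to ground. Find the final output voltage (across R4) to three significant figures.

V_out ≈ 6.31 V

Stage 2 presents R3+R4 = 6311 Ω as a load on stage 1's tap.
Stage 1's lower leg becomes R2‖(R3+R4) = 2833 Ω, so V_mid = 7.50 × 2833/2959 = 7.181 V.
Stage 2 is itself unloaded: V_out = V_mid × R4/(R3+R4) = 7.181 × 5550/6311 = 6.31 V.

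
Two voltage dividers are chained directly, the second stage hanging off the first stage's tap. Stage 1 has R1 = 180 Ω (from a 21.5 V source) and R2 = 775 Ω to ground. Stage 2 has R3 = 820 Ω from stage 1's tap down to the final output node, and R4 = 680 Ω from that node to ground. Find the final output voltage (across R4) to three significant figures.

Stage 2 presents R3+R4 = 1500 Ω as a load on stage 1's tap.
Stage 1's lower leg becomes R2‖(R3+R4) = 511.0 Ω, so V_mid = 21.5 × 511.0/691.0 = 15.90 V.
Stage 2 is itself unloaded: V_out = V_mid × R4/(R3+R4) = 15.90 × 680/1500 = 7.21 V.

V_out ≈ 7.21 V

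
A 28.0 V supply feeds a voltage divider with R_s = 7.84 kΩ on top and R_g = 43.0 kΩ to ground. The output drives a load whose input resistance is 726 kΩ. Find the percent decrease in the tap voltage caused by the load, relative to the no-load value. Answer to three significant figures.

The divider's output (Thévenin) resistance is R_s‖R_g = 6.631 kΩ.
Fractional drop under load = R_th/(R_th + R_L) = 6.631 / (6.631 + 726) = 0.009051.
So the output falls by 0.905 %.

0.905 %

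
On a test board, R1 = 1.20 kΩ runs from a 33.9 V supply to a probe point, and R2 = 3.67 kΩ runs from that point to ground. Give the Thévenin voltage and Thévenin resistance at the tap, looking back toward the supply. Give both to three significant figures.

V_th = 25.5 V, R_th = 904 Ω

V_th is the open-circuit tap voltage: 33.9 × 3.67/(1.20 + 3.67) = 25.5 V.
With the supply zeroed, R1 and R2 appear in parallel from the tap: R_th = R1‖R2 = (1.20 × 3.67)/4.870 = 904 Ω.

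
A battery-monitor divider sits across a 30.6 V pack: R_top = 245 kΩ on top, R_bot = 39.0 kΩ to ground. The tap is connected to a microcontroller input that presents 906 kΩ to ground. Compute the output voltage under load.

The load sits in parallel with R_bot: R_bot‖R_L = (39.0 × 906) / (39.0 + 906) = 37.39 kΩ.
V_out = 30.6 × 37.39 / (245 + 37.39) = 30.6 × 37.39/282.4 = 4.05 V.

V_out ≈ 4.05 V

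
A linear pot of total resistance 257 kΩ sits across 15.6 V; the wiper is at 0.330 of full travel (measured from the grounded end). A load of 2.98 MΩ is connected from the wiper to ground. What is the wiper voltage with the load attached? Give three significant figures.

V ≈ 5.05 V

The wiper splits the pot into (1−α)R = 172.2 kΩ above and αR = 84.81 kΩ below.
Lower section ‖ load = 82.46 kΩ.
V_wiper = 15.6 × 82.46/(172.2 + 82.46) = 5.05 V.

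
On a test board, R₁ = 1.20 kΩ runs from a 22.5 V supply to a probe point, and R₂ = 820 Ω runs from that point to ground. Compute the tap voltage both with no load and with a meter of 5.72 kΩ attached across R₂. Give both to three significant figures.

Unloaded: 9.13 V; loaded: 8.42 V

Open-circuit: V = 22.5 × 820/(1200 + 820) = 9.13 V.
With the load, R₂ becomes R₂‖R_L = 717.2 Ω, so V = 22.5 × 717.2/1917 = 8.42 V.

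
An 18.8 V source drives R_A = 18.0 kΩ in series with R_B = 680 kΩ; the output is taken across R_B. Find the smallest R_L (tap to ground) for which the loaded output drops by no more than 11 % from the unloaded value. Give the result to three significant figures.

R_L(min) ≈ 142 kΩ

Output resistance R_th = R_A‖R_B = (18.0 × 680)/698.0 = 17.54 kΩ.
The fractional drop is R_th/(R_th + R_L); requiring this ≤ 0.110 gives R_L ≥ R_th(1/0.110 − 1) = 17.54 × 8.091 = 142 kΩ.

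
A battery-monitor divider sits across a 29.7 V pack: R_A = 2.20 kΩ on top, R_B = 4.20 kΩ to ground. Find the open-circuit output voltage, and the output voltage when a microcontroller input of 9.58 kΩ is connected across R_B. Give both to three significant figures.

Unloaded: 19.5 V; loaded: 16.9 V

Open-circuit: V = 29.7 × 4.20/(2.20 + 4.20) = 19.5 V.
With the load, R_B becomes R_B‖R_L = 2.920 kΩ, so V = 29.7 × 2.920/5.120 = 16.9 V.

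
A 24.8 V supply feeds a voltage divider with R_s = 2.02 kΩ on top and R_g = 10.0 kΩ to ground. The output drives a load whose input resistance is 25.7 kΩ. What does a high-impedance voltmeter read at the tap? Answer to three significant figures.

V_out ≈ 19.4 V

The load sits in parallel with R_g: R_g‖R_L = (10.0 × 25.7) / (10.0 + 25.7) = 7.199 kΩ.
V_out = 24.8 × 7.199 / (2.02 + 7.199) = 24.8 × 7.199/9.219 = 19.4 V.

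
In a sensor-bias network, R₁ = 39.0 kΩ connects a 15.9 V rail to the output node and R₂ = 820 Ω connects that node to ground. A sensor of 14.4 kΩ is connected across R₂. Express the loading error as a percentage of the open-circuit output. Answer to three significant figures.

The divider's output (Thévenin) resistance is R₁‖R₂ = 803.1 Ω.
Fractional drop under load = R_th/(R_th + R_L) = 803.1 / (803.1 + 14400) = 0.05283.
So the output falls by 5.28 %.

5.28 %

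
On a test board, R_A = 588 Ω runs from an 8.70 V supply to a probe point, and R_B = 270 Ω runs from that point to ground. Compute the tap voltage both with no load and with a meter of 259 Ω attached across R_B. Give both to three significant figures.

Open-circuit: V = 8.70 × 270/(588 + 270) = 2.74 V.
With the load, R_B becomes R_B‖R_L = 132.2 Ω, so V = 8.70 × 132.2/720.2 = 1.60 V.

Unloaded: 2.74 V; loaded: 1.60 V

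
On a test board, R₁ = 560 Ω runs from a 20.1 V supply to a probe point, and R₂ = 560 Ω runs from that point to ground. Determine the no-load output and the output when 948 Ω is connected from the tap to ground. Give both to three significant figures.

Unloaded: 10.1 V; loaded: 7.76 V

Open-circuit: V = 20.1 × 560/(560 + 560) = 10.1 V.
With the load, R₂ becomes R₂‖R_L = 352.0 Ω, so V = 20.1 × 352.0/912.0 = 7.76 V.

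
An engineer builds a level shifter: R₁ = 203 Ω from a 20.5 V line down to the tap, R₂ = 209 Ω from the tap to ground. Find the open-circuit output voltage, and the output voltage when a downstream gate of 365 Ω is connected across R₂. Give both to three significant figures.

Unloaded: 10.4 V; loaded: 8.11 V

Open-circuit: V = 20.5 × 209/(203 + 209) = 10.4 V.
With the load, R₂ becomes R₂‖R_L = 132.9 Ω, so V = 20.5 × 132.9/335.9 = 8.11 V.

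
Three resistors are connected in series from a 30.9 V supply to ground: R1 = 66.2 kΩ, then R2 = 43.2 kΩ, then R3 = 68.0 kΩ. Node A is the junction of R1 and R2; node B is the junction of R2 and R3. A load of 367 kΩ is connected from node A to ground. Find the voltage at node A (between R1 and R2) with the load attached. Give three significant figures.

Below node A the series string R2+R3 = 111.2 kΩ sits in parallel with the 367 kΩ load: 85.34 kΩ.
V_A = 30.9 × 85.34/(66.2 + 85.34) = 17.4 V.

V ≈ 17.4 V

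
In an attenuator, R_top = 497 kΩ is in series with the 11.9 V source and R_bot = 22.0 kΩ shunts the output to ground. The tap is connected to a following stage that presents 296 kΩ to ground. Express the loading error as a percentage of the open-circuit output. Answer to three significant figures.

6.64 %

The divider's output (Thévenin) resistance is R_top‖R_bot = 21.07 kΩ.
Fractional drop under load = R_th/(R_th + R_L) = 21.07 / (21.07 + 296) = 0.06644.
So the output falls by 6.64 %.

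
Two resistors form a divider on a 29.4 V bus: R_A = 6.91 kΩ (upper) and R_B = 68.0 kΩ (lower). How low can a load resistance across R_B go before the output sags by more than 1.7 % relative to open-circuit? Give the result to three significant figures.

R_L(min) ≈ 363 kΩ

Output resistance R_th = R_A‖R_B = (6.91 × 68.0)/74.91 = 6.273 kΩ.
The fractional drop is R_th/(R_th + R_L); requiring this ≤ 0.0170 gives R_L ≥ R_th(1/0.0170 − 1) = 6.273 × 57.82 = 363 kΩ.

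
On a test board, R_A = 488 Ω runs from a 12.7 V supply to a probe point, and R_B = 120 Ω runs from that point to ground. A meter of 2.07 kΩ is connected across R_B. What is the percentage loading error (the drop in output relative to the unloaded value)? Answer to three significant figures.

The divider's output (Thévenin) resistance is R_A‖R_B = 96.32 Ω.
Fractional drop under load = R_th/(R_th + R_L) = 96.32 / (96.32 + 2070) = 0.04446.
So the output falls by 4.45 %.

4.45 %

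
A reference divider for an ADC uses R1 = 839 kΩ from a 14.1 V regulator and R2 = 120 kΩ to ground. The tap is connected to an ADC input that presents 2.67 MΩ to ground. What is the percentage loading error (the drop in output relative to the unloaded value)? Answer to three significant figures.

3.78 %

The divider's output (Thévenin) resistance is R1‖R2 = 105.0 kΩ.
Fractional drop under load = R_th/(R_th + R_L) = 105.0 / (105.0 + 2670) = 0.03783.
So the output falls by 3.78 %.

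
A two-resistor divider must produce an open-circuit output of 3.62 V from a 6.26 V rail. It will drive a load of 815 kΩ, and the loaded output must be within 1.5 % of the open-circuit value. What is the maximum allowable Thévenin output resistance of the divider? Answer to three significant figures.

R_th ≤ 12.4 kΩ

Loading drop = R_th/(R_th + R_L) ≤ 0.0150, so R_th ≤ R_L · ε/(1−ε) = 815 kΩ × 0.0150/0.9850 = 12.4 kΩ.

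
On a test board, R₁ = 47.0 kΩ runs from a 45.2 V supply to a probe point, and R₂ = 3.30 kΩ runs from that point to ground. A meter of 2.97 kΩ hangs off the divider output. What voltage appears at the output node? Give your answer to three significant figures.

The load sits in parallel with R₂: R₂‖R_L = (3.30 × 2.97) / (3.30 + 2.97) = 1.563 kΩ.
V_out = 45.2 × 1.563 / (47.0 + 1.563) = 45.2 × 1.563/48.56 = 1.45 V.

V_out ≈ 1.45 V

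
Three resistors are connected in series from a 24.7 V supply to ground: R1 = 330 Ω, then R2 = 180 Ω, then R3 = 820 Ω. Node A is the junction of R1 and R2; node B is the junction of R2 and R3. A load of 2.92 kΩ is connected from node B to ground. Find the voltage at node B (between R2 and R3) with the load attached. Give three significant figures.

At node B, R3 is in parallel with the load: R3‖R_L = 640.2 Ω.
Below node A the resistance is R2 + (R3‖R_L) = 820.2 Ω, so V_A = 24.7 × 820.2/1150 = 17.61 V.
Then V_B = V_A × (R3‖R_L)/(R2 + R3‖R_L) = 17.61 × 640.2/820.2 = 13.7 V.

V ≈ 13.7 V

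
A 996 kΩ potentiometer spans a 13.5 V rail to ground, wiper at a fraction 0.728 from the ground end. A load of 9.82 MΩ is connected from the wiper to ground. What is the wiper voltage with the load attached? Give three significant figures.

The wiper splits the pot into (1−α)R = 270.9 kΩ above and αR = 725.1 kΩ below.
Lower section ‖ load = 675.2 kΩ.
V_wiper = 13.5 × 675.2/(270.9 + 675.2) = 9.63 V.

V ≈ 9.63 V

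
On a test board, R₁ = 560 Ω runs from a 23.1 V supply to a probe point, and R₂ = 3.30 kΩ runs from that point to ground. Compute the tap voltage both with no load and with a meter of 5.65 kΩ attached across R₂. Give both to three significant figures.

Open-circuit: V = 23.1 × 3300/(560 + 3300) = 19.7 V.
With the load, R₂ becomes R₂‖R_L = 2083 Ω, so V = 23.1 × 2083/2643 = 18.2 V.

Unloaded: 19.7 V; loaded: 18.2 V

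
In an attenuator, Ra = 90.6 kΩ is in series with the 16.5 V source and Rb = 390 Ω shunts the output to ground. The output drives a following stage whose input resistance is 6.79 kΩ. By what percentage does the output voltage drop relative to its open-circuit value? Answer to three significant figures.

5.41 %

The divider's output (Thévenin) resistance is Ra‖Rb = 388.3 Ω.
Fractional drop under load = R_th/(R_th + R_L) = 388.3 / (388.3 + 6790) = 0.05410.
So the output falls by 5.41 %.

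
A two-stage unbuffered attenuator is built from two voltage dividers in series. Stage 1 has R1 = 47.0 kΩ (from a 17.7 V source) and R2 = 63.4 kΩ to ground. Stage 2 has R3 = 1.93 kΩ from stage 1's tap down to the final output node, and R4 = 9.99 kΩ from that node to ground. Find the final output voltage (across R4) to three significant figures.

V_out ≈ 2.61 V

Stage 2 presents R3+R4 = 11.92 kΩ as a load on stage 1's tap.
Stage 1's lower leg becomes R2‖(R3+R4) = 10.03 kΩ, so V_mid = 17.7 × 10.03/57.03 = 3.114 V.
Stage 2 is itself unloaded: V_out = V_mid × R4/(R3+R4) = 3.114 × 9.99/11.92 = 2.61 V.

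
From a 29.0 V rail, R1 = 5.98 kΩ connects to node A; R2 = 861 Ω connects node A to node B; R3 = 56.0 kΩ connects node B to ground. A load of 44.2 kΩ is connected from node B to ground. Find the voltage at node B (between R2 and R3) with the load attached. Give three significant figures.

At node B, R3 is in parallel with the load: R3‖R_L = 24700 Ω.
Below node A the resistance is R2 + (R3‖R_L) = 25560 Ω, so V_A = 29.0 × 25560/31540 = 23.50 V.
Then V_B = V_A × (R3‖R_L)/(R2 + R3‖R_L) = 23.50 × 24700/25560 = 22.7 V.

V ≈ 22.7 V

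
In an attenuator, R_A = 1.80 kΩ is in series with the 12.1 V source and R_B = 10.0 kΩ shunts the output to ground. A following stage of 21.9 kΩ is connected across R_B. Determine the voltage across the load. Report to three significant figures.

V_out ≈ 9.59 V

The load sits in parallel with R_B: R_B‖R_L = (10.0 × 21.9) / (10.0 + 21.9) = 6.865 kΩ.
V_out = 12.1 × 6.865 / (1.80 + 6.865) = 12.1 × 6.865/8.665 = 9.59 V.
(Unloaded it would have been 10.3 V.)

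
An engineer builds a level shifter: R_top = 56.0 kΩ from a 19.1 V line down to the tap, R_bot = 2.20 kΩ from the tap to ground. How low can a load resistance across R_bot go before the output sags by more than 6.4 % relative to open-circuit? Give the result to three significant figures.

R_L(min) ≈ 31.0 kΩ

Output resistance R_th = R_top‖R_bot = (56.0 × 2.20)/58.20 = 2.117 kΩ.
The fractional drop is R_th/(R_th + R_L); requiring this ≤ 0.0640 gives R_L ≥ R_th(1/0.0640 − 1) = 2.117 × 14.62 = 31.0 kΩ.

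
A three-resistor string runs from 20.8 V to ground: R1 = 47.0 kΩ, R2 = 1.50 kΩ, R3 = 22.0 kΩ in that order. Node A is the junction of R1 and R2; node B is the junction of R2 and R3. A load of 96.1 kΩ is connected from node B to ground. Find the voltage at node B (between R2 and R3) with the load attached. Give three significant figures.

V ≈ 5.61 V

At node B, R3 is in parallel with the load: R3‖R_L = 17.90 kΩ.
Below node A the resistance is R2 + (R3‖R_L) = 19.40 kΩ, so V_A = 20.8 × 19.40/66.40 = 6.078 V.
Then V_B = V_A × (R3‖R_L)/(R2 + R3‖R_L) = 6.078 × 17.90/19.40 = 5.61 V.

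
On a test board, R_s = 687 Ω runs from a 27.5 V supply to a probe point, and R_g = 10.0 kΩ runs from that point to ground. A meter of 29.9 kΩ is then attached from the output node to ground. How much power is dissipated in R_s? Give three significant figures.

Total resistance from the source is R_s + (R_g‖R_L) = 8181 Ω, so I = 27.5/8181 Ω = 3.362 mA.
P = I²·R_s = (3.362 mA)² × 687 Ω = 7.76 mW.

P ≈ 7.76 mW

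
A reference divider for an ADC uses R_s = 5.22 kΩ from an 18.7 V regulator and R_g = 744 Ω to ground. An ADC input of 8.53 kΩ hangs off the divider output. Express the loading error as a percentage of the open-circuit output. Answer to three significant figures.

The divider's output (Thévenin) resistance is R_s‖R_g = 651.2 Ω.
Fractional drop under load = R_th/(R_th + R_L) = 651.2 / (651.2 + 8530) = 0.07093.
So the output falls by 7.09 %.

7.09 %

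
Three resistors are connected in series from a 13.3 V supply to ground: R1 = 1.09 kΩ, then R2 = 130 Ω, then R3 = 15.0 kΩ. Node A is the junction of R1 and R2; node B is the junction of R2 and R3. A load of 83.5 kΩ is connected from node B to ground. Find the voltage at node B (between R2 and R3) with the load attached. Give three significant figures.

V ≈ 12.1 V

At node B, R3 is in parallel with the load: R3‖R_L = 12720 Ω.
Below node A the resistance is R2 + (R3‖R_L) = 12850 Ω, so V_A = 13.3 × 12850/13940 = 12.26 V.
Then V_B = V_A × (R3‖R_L)/(R2 + R3‖R_L) = 12.26 × 12720/12850 = 12.1 V.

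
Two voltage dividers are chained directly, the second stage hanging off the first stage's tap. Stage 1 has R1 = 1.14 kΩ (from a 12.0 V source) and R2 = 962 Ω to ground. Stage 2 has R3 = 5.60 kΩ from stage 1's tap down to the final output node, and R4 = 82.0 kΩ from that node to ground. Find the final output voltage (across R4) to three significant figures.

Stage 2 presents R3+R4 = 87600 Ω as a load on stage 1's tap.
Stage 1's lower leg becomes R2‖(R3+R4) = 951.6 Ω, so V_mid = 12.0 × 951.6/2092 = 5.459 V.
Stage 2 is itself unloaded: V_out = V_mid × R4/(R3+R4) = 5.459 × 82000/87600 = 5.11 V.

V_out ≈ 5.11 V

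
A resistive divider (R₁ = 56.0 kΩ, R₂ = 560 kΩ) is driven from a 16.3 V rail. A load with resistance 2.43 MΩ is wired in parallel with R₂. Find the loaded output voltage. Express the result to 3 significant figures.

The load sits in parallel with R₂: R₂‖R_L = (560 × 2430) / (560 + 2430) = 455.1 kΩ.
V_out = 16.3 × 455.1 / (56.0 + 455.1) = 16.3 × 455.1/511.1 = 14.5 V.
(Unloaded it would have been 14.8 V.)

V_out ≈ 14.5 V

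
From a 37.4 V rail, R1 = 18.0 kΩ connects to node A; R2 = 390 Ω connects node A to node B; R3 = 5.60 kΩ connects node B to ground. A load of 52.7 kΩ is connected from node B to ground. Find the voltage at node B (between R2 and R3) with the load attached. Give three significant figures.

V ≈ 8.07 V

At node B, R3 is in parallel with the load: R3‖R_L = 5062 Ω.
Below node A the resistance is R2 + (R3‖R_L) = 5452 Ω, so V_A = 37.4 × 5452/23450 = 8.695 V.
Then V_B = V_A × (R3‖R_L)/(R2 + R3‖R_L) = 8.695 × 5062/5452 = 8.07 V.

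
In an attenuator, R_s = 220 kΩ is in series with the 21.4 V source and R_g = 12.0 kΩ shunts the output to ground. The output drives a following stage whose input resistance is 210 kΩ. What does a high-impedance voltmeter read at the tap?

V_out ≈ 1.05 V

The load sits in parallel with R_g: R_g‖R_L = (12.0 × 210) / (12.0 + 210) = 11.35 kΩ.
V_out = 21.4 × 11.35 / (220 + 11.35) = 21.4 × 11.35/231.4 = 1.05 V.
(Unloaded it would have been 1.11 V.)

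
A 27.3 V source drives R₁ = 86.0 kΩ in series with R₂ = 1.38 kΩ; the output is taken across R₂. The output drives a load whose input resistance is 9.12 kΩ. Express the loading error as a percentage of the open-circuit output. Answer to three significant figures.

Unloaded V = 27.3 × 1.38/87.38 = 0.43115 V.
Loaded: R₂‖R_L = 1.199 kΩ, giving V = 27.3 × 1.199/87.20 = 0.37526 V.
Drop = (0.43115 − 0.37526) / 0.43115 = 13.0 %.

13.0 %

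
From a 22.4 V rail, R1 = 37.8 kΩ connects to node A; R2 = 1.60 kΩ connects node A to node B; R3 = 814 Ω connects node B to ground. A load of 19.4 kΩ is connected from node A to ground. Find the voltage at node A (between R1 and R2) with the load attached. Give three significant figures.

Below node A the series string R2+R3 = 2414 Ω sits in parallel with the 19400 Ω load: 2147 Ω.
V_A = 22.4 × 2147/(37800 + 2147) = 1.20 V.

V ≈ 1.20 V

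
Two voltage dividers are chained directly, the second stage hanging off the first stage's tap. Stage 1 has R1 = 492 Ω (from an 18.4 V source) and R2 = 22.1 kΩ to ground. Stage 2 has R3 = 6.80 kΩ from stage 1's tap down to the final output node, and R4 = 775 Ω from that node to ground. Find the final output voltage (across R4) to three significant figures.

V_out ≈ 1.73 V

Stage 2 presents R3+R4 = 7575 Ω as a load on stage 1's tap.
Stage 1's lower leg becomes R2‖(R3+R4) = 5641 Ω, so V_mid = 18.4 × 5641/6133 = 16.92 V.
Stage 2 is itself unloaded: V_out = V_mid × R4/(R3+R4) = 16.92 × 775/7575 = 1.73 V.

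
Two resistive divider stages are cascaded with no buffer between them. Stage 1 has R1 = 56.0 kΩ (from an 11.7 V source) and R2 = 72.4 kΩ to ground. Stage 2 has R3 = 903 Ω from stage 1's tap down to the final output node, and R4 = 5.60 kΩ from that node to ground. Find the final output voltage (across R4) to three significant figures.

Stage 2 presents R3+R4 = 6503 Ω as a load on stage 1's tap.
Stage 1's lower leg becomes R2‖(R3+R4) = 5967 Ω, so V_mid = 11.7 × 5967/61970 = 1.127 V.
Stage 2 is itself unloaded: V_out = V_mid × R4/(R3+R4) = 1.127 × 5600/6503 = 0.970 V.

V_out ≈ 0.970 V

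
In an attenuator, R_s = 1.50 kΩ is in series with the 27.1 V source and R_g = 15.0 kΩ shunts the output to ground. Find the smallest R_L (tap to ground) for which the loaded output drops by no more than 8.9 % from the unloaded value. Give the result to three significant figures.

R_L(min) ≈ 14.0 kΩ

Output resistance R_th = R_s‖R_g = (1.50 × 15.0)/16.50 = 1.364 kΩ.
The fractional drop is R_th/(R_th + R_L); requiring this ≤ 0.0890 gives R_L ≥ R_th(1/0.0890 − 1) = 1.364 × 10.24 = 14.0 kΩ.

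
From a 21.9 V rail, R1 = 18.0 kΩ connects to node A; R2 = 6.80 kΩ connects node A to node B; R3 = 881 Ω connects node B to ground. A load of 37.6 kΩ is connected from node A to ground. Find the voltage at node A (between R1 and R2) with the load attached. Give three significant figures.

V ≈ 5.73 V

Below node A the series string R2+R3 = 7681 Ω sits in parallel with the 37600 Ω load: 6378 Ω.
V_A = 21.9 × 6378/(18000 + 6378) = 5.73 V.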